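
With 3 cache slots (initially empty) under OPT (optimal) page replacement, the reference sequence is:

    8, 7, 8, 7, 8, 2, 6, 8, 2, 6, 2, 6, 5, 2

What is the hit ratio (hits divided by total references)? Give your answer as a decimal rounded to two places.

8: miss, frames (8)
7: miss, frames (8 7)
8: hit
7: hit
8: hit
2: miss, frames (8 7 2)
6: miss, evict 7, frames (8 2 6)
8: hit
2: hit
6: hit
2: hit
6: hit
5: miss, evict 6, frames (8 2 5)
2: hit
Hits: 9 of 14 references → 9/14 = 0.6429.

0.64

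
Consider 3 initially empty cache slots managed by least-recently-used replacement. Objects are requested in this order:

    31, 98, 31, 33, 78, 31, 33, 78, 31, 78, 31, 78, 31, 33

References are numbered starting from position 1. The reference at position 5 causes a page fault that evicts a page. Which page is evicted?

98

pos 1: 31 → miss, frames {31}
pos 2: 98 → miss, frames {31,98}
pos 3: 31 → hit
pos 4: 33 → miss, frames {98,31,33}
pos 5: 78 → miss, evict 98, frames {31,33,78}
At position 5, page 98 is evicted.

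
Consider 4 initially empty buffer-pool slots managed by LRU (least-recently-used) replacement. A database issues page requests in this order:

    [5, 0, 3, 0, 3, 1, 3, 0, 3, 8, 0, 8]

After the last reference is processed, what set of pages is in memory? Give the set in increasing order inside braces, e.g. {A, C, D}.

{0, 1, 3, 8}

5: fault, frames [5]
0: fault, frames [5, 0]
3: fault, frames [5, 0, 3]
0: hit
3: hit
1: fault, frames [5, 0, 3, 1]
3: hit
0: hit
3: hit
8: fault, evict 5, frames [1, 0, 3, 8]
0: hit
8: hit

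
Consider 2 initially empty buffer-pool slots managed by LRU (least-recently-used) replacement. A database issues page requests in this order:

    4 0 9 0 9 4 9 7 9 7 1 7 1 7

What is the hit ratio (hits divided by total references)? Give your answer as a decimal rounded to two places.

0.57

4 → miss, frames [4]
0 → miss, frames [4, 0]
9 → miss, evict 4, frames [0, 9]
0 → hit
9 → hit
4 → miss, evict 0, frames [9, 4]
9 → hit
7 → miss, evict 4, frames [9, 7]
9 → hit
7 → hit
1 → miss, evict 9, frames [7, 1]
7 → hit
1 → hit
7 → hit
Hits: 8 of 14 references → 8/14 = 0.5714.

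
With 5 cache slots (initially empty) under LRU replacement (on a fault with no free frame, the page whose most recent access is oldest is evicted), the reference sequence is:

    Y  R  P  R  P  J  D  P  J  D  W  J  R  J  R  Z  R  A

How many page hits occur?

Y -> miss, frames [Y]
R -> miss, frames [Y, R]
P -> miss, frames [Y, R, P]
R -> hit
P -> hit
J -> miss, frames [Y, R, P, J]
D -> miss, frames [Y, R, P, J, D]
P -> hit
J -> hit
D -> hit
W -> miss, evict Y, frames [R, P, J, D, W]
J -> hit
R -> hit
J -> hit
R -> hit
Z -> miss, evict P, frames [D, W, J, R, Z]
R -> hit
A -> miss, evict D, frames [W, J, Z, R, A]
Hits: 10.

10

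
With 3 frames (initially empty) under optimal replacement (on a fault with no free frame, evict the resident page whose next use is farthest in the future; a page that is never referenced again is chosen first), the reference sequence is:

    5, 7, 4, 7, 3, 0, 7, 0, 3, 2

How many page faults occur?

6

5 -> miss, frames (5)
7 -> miss, frames (5 7)
4 -> miss, frames (5 7 4)
7 -> hit
3 -> miss, evict 4, frames (5 7 3)
0 -> miss, evict 5, frames (7 3 0)
7 -> hit
0 -> hit
3 -> hit
2 -> miss, evict 0, frames (7 3 2)
Page faults: 6.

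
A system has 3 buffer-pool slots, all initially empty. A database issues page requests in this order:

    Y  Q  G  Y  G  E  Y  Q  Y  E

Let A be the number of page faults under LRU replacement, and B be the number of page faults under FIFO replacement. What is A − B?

-1

Under LRU: F F F . . F . F . . → 5 faults.
Under FIFO: F F F . . F F F . . → 6 faults.
A − B = 5 − 6 = -1.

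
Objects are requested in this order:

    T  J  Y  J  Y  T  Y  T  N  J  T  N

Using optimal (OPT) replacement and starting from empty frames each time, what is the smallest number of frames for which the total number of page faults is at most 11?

2

f=1: 12 faults
f=2: 7 faults
f=3: 4 faults
f=4: 4 faults
Smallest f with faults ≤ 11 is 2.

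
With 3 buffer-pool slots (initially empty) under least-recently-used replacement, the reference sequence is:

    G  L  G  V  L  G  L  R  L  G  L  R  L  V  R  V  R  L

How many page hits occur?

G -> fault, frames (G)
L -> fault, frames (G L)
G -> hit
V -> fault, frames (L G V)
L -> hit
G -> hit
L -> hit
R -> fault, evict V, frames (G L R)
L -> hit
G -> hit
L -> hit
R -> hit
L -> hit
V -> fault, evict G, frames (R L V)
R -> hit
V -> hit
R -> hit
L -> hit
Hits: 13.

13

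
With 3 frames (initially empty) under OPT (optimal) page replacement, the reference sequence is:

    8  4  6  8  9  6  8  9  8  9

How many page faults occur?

4

8 -> miss, frames [8]
4 -> miss, frames [8, 4]
6 -> miss, frames [8, 4, 6]
8 -> hit
9 -> miss, evict 4, frames [8, 6, 9]
6 -> hit
8 -> hit
9 -> hit
8 -> hit
9 -> hit
Page faults: 4.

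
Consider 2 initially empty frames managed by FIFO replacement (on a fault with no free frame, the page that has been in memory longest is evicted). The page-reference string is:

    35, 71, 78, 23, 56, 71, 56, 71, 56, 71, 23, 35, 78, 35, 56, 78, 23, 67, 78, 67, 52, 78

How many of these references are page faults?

35 -> miss, frames {35}
71 -> miss, frames {35,71}
78 -> miss, evict 35, frames {71,78}
23 -> miss, evict 71, frames {78,23}
56 -> miss, evict 78, frames {23,56}
71 -> miss, evict 23, frames {56,71}
56 -> hit
71 -> hit
56 -> hit
71 -> hit
23 -> miss, evict 56, frames {71,23}
35 -> miss, evict 71, frames {23,35}
78 -> miss, evict 23, frames {35,78}
35 -> hit
56 -> miss, evict 35, frames {78,56}
78 -> hit
23 -> miss, evict 78, frames {56,23}
67 -> miss, evict 56, frames {23,67}
78 -> miss, evict 23, frames {67,78}
67 -> hit
52 -> miss, evict 67, frames {78,52}
78 -> hit
Page faults: 14.

14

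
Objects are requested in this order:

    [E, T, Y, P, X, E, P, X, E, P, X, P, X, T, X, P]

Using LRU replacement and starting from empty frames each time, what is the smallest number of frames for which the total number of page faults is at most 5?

5

f=1: 16 faults
f=2: 13 faults
f=3: 7 faults
f=4: 7 faults
f=5: 5 faults
Smallest f with faults ≤ 5 is 5.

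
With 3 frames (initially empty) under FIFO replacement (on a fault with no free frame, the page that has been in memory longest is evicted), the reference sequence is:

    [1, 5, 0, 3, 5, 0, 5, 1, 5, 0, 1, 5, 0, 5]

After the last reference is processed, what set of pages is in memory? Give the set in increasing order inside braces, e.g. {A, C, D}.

1: fault, frames [1]
5: fault, frames [1, 5]
0: fault, frames [1, 5, 0]
3: fault, evict 1, frames [5, 0, 3]
5: hit
0: hit
5: hit
1: fault, evict 5, frames [0, 3, 1]
5: fault, evict 0, frames [3, 1, 5]
0: fault, evict 3, frames [1, 5, 0]
1: hit
5: hit
0: hit
5: hit

{0, 1, 5}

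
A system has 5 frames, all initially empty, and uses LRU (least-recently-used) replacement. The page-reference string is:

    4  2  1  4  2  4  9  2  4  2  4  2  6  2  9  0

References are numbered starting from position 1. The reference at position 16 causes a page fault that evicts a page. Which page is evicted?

pos 1: 4: fault, frames {4}
pos 2: 2: fault, frames {4,2}
pos 3: 1: fault, frames {4,2,1}
pos 4: 4: hit
pos 5: 2: hit
pos 6: 4: hit
pos 7: 9: fault, frames {1,2,4,9}
pos 8: 2: hit
pos 9: 4: hit
pos 10: 2: hit
pos 11: 4: hit
pos 12: 2: hit
pos 13: 6: fault, frames {1,9,4,2,6}
pos 14: 2: hit
pos 15: 9: hit
pos 16: 0: fault, evict 1, frames {4,6,2,9,0}
At position 16, page 1 is evicted.

1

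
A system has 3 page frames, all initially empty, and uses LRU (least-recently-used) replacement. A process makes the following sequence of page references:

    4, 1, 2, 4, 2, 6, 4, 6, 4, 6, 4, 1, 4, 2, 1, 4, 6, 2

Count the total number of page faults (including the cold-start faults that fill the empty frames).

4 → fault, frames (4)
1 → fault, frames (4 1)
2 → fault, frames (4 1 2)
4 → hit
2 → hit
6 → fault, evict 1, frames (4 2 6)
4 → hit
6 → hit
4 → hit
6 → hit
4 → hit
1 → fault, evict 2, frames (6 4 1)
4 → hit
2 → fault, evict 6, frames (1 4 2)
1 → hit
4 → hit
6 → fault, evict 2, frames (1 4 6)
2 → fault, evict 1, frames (4 6 2)
Page faults: 8.

8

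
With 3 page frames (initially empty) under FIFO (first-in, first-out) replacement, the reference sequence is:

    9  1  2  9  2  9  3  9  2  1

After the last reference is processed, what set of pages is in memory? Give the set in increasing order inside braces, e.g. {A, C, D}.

9 -> miss, frames [9]
1 -> miss, frames [9, 1]
2 -> miss, frames [9, 1, 2]
9 -> hit
2 -> hit
9 -> hit
3 -> miss, evict 9, frames [1, 2, 3]
9 -> miss, evict 1, frames [2, 3, 9]
2 -> hit
1 -> miss, evict 2, frames [3, 9, 1]

{1, 3, 9}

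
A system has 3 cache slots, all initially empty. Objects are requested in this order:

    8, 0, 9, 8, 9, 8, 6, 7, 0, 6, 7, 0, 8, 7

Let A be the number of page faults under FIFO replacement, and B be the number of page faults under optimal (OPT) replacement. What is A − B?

Under FIFO: F F F . . . F F F . . . F . → 7 faults.
Under OPT: F F F . . . F F . . . . F . → 6 faults.
A − B = 7 − 6 = 1.

1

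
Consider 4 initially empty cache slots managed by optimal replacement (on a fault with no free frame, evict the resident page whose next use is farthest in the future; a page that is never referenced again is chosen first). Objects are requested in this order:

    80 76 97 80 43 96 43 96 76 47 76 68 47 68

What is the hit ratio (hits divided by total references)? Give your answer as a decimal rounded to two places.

80: fault, frames (80)
76: fault, frames (80 76)
97: fault, frames (80 76 97)
80: hit
43: fault, frames (80 76 97 43)
96: fault, evict 97, frames (80 76 43 96)
43: hit
96: hit
76: hit
47: fault, evict 96, frames (80 76 43 47)
76: hit
68: fault, evict 43, frames (80 76 47 68)
47: hit
68: hit
Hits: 7 of 14 references → 7/14 = 0.5000.

0.50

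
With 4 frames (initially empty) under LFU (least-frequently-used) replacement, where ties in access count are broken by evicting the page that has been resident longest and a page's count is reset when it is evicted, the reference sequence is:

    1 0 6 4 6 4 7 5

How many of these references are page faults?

6

1 → miss, frames {1}
0 → miss, frames {1,0}
6 → miss, frames {1,0,6}
4 → miss, frames {1,0,6,4}
6 → hit
4 → hit
7 → miss, evict 1, frames {0,6,4,7}
5 → miss, evict 0, frames {6,4,7,5}
Page faults: 6.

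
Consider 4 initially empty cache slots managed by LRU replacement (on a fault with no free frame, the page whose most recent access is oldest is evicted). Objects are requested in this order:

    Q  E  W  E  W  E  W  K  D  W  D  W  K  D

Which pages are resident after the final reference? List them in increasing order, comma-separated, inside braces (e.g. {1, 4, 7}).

Q: fault, frames {Q}
E: fault, frames {Q,E}
W: fault, frames {Q,E,W}
E: hit
W: hit
E: hit
W: hit
K: fault, frames {Q,E,W,K}
D: fault, evict Q, frames {E,W,K,D}
W: hit
D: hit
W: hit
K: hit
D: hit

{D, E, K, W}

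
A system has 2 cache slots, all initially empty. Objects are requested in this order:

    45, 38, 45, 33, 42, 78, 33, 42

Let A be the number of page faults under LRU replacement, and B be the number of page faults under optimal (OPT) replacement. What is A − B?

Under LRU: F F . F F F F F → 7 faults.
Under OPT: F F . F F F . F → 6 faults.
A − B = 7 − 6 = 1.

1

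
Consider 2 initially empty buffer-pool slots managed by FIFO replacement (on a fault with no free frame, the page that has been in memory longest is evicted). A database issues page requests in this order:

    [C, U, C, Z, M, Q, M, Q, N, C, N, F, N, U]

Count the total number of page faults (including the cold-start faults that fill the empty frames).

C -> miss, frames [C]
U -> miss, frames [C, U]
C -> hit
Z -> miss, evict C, frames [U, Z]
M -> miss, evict U, frames [Z, M]
Q -> miss, evict Z, frames [M, Q]
M -> hit
Q -> hit
N -> miss, evict M, frames [Q, N]
C -> miss, evict Q, frames [N, C]
N -> hit
F -> miss, evict N, frames [C, F]
N -> miss, evict C, frames [F, N]
U -> miss, evict F, frames [N, U]
Page faults: 10.

10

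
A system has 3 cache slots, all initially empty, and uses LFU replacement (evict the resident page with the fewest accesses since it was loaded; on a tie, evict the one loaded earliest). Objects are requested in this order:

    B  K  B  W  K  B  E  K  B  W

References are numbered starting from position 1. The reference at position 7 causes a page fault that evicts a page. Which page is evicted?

pos 1: B → miss, frames [B]
pos 2: K → miss, frames [B, K]
pos 3: B → hit
pos 4: W → miss, frames [B, K, W]
pos 5: K → hit
pos 6: B → hit
pos 7: E → miss, evict W, frames [B, K, E]
At position 7, page W is evicted.

W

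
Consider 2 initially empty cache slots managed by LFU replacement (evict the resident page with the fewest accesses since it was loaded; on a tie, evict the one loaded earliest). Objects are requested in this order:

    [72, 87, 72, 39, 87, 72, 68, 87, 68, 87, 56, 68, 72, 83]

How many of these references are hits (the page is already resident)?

72 → miss, frames [72]
87 → miss, frames [72, 87]
72 → hit
39 → miss, evict 87, frames [72, 39]
87 → miss, evict 39, frames [72, 87]
72 → hit
68 → miss, evict 87, frames [72, 68]
87 → miss, evict 68, frames [72, 87]
68 → miss, evict 87, frames [72, 68]
87 → miss, evict 68, frames [72, 87]
56 → miss, evict 87, frames [72, 56]
68 → miss, evict 56, frames [72, 68]
72 → hit
83 → miss, evict 68, frames [72, 83]
Hits: 3.

3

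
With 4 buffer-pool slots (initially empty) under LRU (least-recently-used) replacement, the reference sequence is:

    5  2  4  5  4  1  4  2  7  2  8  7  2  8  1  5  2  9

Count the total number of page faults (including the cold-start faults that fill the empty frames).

5: miss, frames {5}
2: miss, frames {5,2}
4: miss, frames {5,2,4}
5: hit
4: hit
1: miss, frames {2,5,4,1}
4: hit
2: hit
7: miss, evict 5, frames {1,4,2,7}
2: hit
8: miss, evict 1, frames {4,7,2,8}
7: hit
2: hit
8: hit
1: miss, evict 4, frames {7,2,8,1}
5: miss, evict 7, frames {2,8,1,5}
2: hit
9: miss, evict 8, frames {1,5,2,9}
Page faults: 9.

9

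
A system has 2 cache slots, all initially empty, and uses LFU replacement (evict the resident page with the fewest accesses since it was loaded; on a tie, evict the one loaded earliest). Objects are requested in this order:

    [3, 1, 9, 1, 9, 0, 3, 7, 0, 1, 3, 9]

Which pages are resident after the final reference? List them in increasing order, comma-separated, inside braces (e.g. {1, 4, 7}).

3: miss, frames (3)
1: miss, frames (3 1)
9: miss, evict 3, frames (1 9)
1: hit
9: hit
0: miss, evict 1, frames (9 0)
3: miss, evict 0, frames (9 3)
7: miss, evict 3, frames (9 7)
0: miss, evict 7, frames (9 0)
1: miss, evict 0, frames (9 1)
3: miss, evict 1, frames (9 3)
9: hit

{3, 9}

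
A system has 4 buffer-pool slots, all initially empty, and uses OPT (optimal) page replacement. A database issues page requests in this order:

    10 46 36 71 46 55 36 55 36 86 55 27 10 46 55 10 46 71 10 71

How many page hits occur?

12

10 → miss, frames (10)
46 → miss, frames (10 46)
36 → miss, frames (10 46 36)
71 → miss, frames (10 46 36 71)
46 → hit
55 → miss, evict 71, frames (10 46 36 55)
36 → hit
55 → hit
36 → hit
86 → miss, evict 36, frames (10 46 55 86)
55 → hit
27 → miss, evict 86, frames (10 46 55 27)
10 → hit
46 → hit
55 → hit
10 → hit
46 → hit
71 → miss, evict 27, frames (10 46 55 71)
10 → hit
71 → hit
Hits: 12.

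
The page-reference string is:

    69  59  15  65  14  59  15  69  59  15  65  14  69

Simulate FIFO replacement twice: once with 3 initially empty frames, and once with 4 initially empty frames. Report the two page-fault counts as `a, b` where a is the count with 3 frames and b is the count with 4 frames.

10, 11

3 frames: F F F F F F F F . . F F . → 10 faults.
4 frames: F F F F F . . F F F F F F → 11 faults.
11 > 10: adding a frame increased faults — Belady's anomaly.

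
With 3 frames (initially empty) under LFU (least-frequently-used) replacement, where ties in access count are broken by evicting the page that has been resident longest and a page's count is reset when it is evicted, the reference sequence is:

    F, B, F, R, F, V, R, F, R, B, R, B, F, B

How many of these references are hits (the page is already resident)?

9

F: miss, frames {F}
B: miss, frames {F,B}
F: hit
R: miss, frames {F,B,R}
F: hit
V: miss, evict B, frames {F,R,V}
R: hit
F: hit
R: hit
B: miss, evict V, frames {F,R,B}
R: hit
B: hit
F: hit
B: hit
Hits: 9.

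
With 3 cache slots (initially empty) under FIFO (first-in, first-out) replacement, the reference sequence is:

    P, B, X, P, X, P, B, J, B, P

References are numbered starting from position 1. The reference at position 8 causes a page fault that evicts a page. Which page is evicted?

P

pos 1: P -> miss, frames {P}
pos 2: B -> miss, frames {P,B}
pos 3: X -> miss, frames {P,B,X}
pos 4: P -> hit
pos 5: X -> hit
pos 6: P -> hit
pos 7: B -> hit
pos 8: J -> miss, evict P, frames {B,X,J}
At position 8, page P is evicted.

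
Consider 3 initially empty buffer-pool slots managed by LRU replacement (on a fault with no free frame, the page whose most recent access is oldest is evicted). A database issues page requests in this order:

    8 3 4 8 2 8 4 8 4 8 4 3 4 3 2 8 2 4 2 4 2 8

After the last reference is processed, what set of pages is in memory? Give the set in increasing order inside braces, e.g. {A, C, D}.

8 -> miss, frames (8)
3 -> miss, frames (8 3)
4 -> miss, frames (8 3 4)
8 -> hit
2 -> miss, evict 3, frames (4 8 2)
8 -> hit
4 -> hit
8 -> hit
4 -> hit
8 -> hit
4 -> hit
3 -> miss, evict 2, frames (8 4 3)
4 -> hit
3 -> hit
2 -> miss, evict 8, frames (4 3 2)
8 -> miss, evict 4, frames (3 2 8)
2 -> hit
4 -> miss, evict 3, frames (8 2 4)
2 -> hit
4 -> hit
2 -> hit
8 -> hit

{2, 4, 8}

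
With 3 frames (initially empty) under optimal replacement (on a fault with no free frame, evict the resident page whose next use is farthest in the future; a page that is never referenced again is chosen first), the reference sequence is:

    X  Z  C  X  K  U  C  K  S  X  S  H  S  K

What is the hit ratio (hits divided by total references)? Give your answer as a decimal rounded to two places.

X -> miss, frames (X)
Z -> miss, frames (X Z)
C -> miss, frames (X Z C)
X -> hit
K -> miss, evict Z, frames (X C K)
U -> miss, evict X, frames (C K U)
C -> hit
K -> hit
S -> miss, evict U, frames (C K S)
X -> miss, evict C, frames (K S X)
S -> hit
H -> miss, evict X, frames (K S H)
S -> hit
K -> hit
Hits: 6 of 14 references → 6/14 = 0.4286.

0.43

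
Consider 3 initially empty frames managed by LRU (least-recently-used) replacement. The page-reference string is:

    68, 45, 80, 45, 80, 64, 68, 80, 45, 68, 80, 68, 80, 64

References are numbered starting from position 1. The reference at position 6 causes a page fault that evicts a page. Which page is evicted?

68

pos 1: 68 → miss, frames (68)
pos 2: 45 → miss, frames (68 45)
pos 3: 80 → miss, frames (68 45 80)
pos 4: 45 → hit
pos 5: 80 → hit
pos 6: 64 → miss, evict 68, frames (45 80 64)
At position 6, page 68 is evicted.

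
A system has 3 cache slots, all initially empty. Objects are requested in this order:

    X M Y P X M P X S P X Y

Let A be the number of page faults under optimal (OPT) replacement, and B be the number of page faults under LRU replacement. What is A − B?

Under OPT: F F F F . . . . F . . F → 6 faults.
Under LRU: F F F F F F . . F . . F → 8 faults.
A − B = 6 − 8 = -2.

-2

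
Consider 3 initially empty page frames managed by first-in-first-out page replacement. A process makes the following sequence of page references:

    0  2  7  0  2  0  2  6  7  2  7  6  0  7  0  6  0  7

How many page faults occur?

0 → fault, frames {0}
2 → fault, frames {0,2}
7 → fault, frames {0,2,7}
0 → hit
2 → hit
0 → hit
2 → hit
6 → fault, evict 0, frames {2,7,6}
7 → hit
2 → hit
7 → hit
6 → hit
0 → fault, evict 2, frames {7,6,0}
7 → hit
0 → hit
6 → hit
0 → hit
7 → hit
Page faults: 5.

5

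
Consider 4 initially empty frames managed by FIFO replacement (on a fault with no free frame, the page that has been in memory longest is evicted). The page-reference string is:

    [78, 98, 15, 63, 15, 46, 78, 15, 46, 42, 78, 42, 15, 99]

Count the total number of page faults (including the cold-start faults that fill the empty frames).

9

78 → fault, frames (78)
98 → fault, frames (78 98)
15 → fault, frames (78 98 15)
63 → fault, frames (78 98 15 63)
15 → hit
46 → fault, evict 78, frames (98 15 63 46)
78 → fault, evict 98, frames (15 63 46 78)
15 → hit
46 → hit
42 → fault, evict 15, frames (63 46 78 42)
78 → hit
42 → hit
15 → fault, evict 63, frames (46 78 42 15)
99 → fault, evict 46, frames (78 42 15 99)
Page faults: 9.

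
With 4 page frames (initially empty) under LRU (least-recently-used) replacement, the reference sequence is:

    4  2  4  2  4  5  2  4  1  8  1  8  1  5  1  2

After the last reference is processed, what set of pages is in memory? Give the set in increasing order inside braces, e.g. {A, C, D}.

4: miss, frames {4}
2: miss, frames {4,2}
4: hit
2: hit
4: hit
5: miss, frames {2,4,5}
2: hit
4: hit
1: miss, frames {5,2,4,1}
8: miss, evict 5, frames {2,4,1,8}
1: hit
8: hit
1: hit
5: miss, evict 2, frames {4,8,1,5}
1: hit
2: miss, evict 4, frames {8,5,1,2}

{1, 2, 5, 8}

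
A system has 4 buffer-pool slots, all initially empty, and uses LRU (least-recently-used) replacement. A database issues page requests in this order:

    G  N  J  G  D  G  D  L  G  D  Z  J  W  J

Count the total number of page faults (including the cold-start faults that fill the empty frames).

G -> fault, frames [G]
N -> fault, frames [G, N]
J -> fault, frames [G, N, J]
G -> hit
D -> fault, frames [N, J, G, D]
G -> hit
D -> hit
L -> fault, evict N, frames [J, G, D, L]
G -> hit
D -> hit
Z -> fault, evict J, frames [L, G, D, Z]
J -> fault, evict L, frames [G, D, Z, J]
W -> fault, evict G, frames [D, Z, J, W]
J -> hit
Page faults: 8.

8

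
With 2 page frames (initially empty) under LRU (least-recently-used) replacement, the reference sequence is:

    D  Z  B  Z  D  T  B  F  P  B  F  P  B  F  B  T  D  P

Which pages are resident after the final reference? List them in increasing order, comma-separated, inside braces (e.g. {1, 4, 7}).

D -> fault, frames [D]
Z -> fault, frames [D, Z]
B -> fault, evict D, frames [Z, B]
Z -> hit
D -> fault, evict B, frames [Z, D]
T -> fault, evict Z, frames [D, T]
B -> fault, evict D, frames [T, B]
F -> fault, evict T, frames [B, F]
P -> fault, evict B, frames [F, P]
B -> fault, evict F, frames [P, B]
F -> fault, evict P, frames [B, F]
P -> fault, evict B, frames [F, P]
B -> fault, evict F, frames [P, B]
F -> fault, evict P, frames [B, F]
B -> hit
T -> fault, evict F, frames [B, T]
D -> fault, evict B, frames [T, D]
P -> fault, evict T, frames [D, P]

{D, P}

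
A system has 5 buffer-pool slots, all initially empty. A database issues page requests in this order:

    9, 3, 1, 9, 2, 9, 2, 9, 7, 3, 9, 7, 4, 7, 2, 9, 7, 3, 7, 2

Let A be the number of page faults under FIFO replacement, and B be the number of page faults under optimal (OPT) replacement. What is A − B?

2

Under FIFO: F F F . F . . . F . . . F . . F . F . . → 8 faults.
Under OPT: F F F . F . . . F . . . F . . . . . . . → 6 faults.
A − B = 8 − 6 = 2.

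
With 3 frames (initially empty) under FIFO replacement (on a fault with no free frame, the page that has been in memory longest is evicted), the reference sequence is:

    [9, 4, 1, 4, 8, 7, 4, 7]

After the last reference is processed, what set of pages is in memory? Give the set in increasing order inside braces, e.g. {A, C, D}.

{4, 7, 8}

9: fault, frames (9)
4: fault, frames (9 4)
1: fault, frames (9 4 1)
4: hit
8: fault, evict 9, frames (4 1 8)
7: fault, evict 4, frames (1 8 7)
4: fault, evict 1, frames (8 7 4)
7: hit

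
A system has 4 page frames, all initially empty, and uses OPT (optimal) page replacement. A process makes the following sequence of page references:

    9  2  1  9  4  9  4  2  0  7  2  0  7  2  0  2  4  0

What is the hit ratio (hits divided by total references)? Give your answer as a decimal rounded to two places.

9: miss, frames (9)
2: miss, frames (9 2)
1: miss, frames (9 2 1)
9: hit
4: miss, frames (9 2 1 4)
9: hit
4: hit
2: hit
0: miss, evict 1, frames (9 2 4 0)
7: miss, evict 9, frames (2 4 0 7)
2: hit
0: hit
7: hit
2: hit
0: hit
2: hit
4: hit
0: hit
Hits: 12 of 18 references → 12/18 = 0.6667.

0.67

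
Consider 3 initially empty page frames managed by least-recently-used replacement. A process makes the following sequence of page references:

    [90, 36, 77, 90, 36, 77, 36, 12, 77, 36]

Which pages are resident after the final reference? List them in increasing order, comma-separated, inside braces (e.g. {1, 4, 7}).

90 -> fault, frames (90)
36 -> fault, frames (90 36)
77 -> fault, frames (90 36 77)
90 -> hit
36 -> hit
77 -> hit
36 -> hit
12 -> fault, evict 90, frames (77 36 12)
77 -> hit
36 -> hit

{12, 36, 77}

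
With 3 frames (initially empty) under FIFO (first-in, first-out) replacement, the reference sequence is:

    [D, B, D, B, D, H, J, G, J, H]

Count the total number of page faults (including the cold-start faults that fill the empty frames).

D -> fault, frames {D}
B -> fault, frames {D,B}
D -> hit
B -> hit
D -> hit
H -> fault, frames {D,B,H}
J -> fault, evict D, frames {B,H,J}
G -> fault, evict B, frames {H,J,G}
J -> hit
H -> hit
Page faults: 5.

5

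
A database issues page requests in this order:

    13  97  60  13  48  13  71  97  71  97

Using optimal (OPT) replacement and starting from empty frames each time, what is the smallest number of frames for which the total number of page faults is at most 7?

f=1: 10 faults
f=2: 6 faults
f=3: 5 faults
f=4: 5 faults
f=5: 5 faults
Smallest f with faults ≤ 7 is 2.

2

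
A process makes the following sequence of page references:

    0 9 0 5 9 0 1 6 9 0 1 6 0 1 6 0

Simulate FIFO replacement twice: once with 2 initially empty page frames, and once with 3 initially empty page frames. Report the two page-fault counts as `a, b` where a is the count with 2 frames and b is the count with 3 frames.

14, 9

2 frames: F F . F . F F F F F F F F F F F → 14 faults.
3 frames: F F . F . . F F F F F F . . . . → 9 faults.
9 < 14: adding a frame reduced faults, as is typical.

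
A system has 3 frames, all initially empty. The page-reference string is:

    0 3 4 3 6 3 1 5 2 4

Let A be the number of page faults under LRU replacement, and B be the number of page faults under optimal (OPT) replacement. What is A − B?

1

Under LRU: F F F . F . F F F F → 8 faults.
Under OPT: F F F . F . F F F . → 7 faults.
A − B = 8 − 7 = 1.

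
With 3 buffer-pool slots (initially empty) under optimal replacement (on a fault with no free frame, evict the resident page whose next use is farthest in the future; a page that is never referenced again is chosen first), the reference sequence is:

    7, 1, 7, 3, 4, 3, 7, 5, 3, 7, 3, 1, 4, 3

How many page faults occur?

7

7 -> fault, frames {7}
1 -> fault, frames {7,1}
7 -> hit
3 -> fault, frames {7,1,3}
4 -> fault, evict 1, frames {7,3,4}
3 -> hit
7 -> hit
5 -> fault, evict 4, frames {7,3,5}
3 -> hit
7 -> hit
3 -> hit
1 -> fault, evict 5, frames {7,3,1}
4 -> fault, evict 1, frames {7,3,4}
3 -> hit
Page faults: 7.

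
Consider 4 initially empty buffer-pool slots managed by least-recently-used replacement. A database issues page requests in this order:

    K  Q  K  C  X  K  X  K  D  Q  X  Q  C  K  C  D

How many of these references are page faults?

9

K: fault, frames (K)
Q: fault, frames (K Q)
K: hit
C: fault, frames (Q K C)
X: fault, frames (Q K C X)
K: hit
X: hit
K: hit
D: fault, evict Q, frames (C X K D)
Q: fault, evict C, frames (X K D Q)
X: hit
Q: hit
C: fault, evict K, frames (D X Q C)
K: fault, evict D, frames (X Q C K)
C: hit
D: fault, evict X, frames (Q K C D)
Page faults: 9.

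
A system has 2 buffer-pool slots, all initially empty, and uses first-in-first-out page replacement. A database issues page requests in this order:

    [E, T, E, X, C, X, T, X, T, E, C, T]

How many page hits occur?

E: miss, frames {E}
T: miss, frames {E,T}
E: hit
X: miss, evict E, frames {T,X}
C: miss, evict T, frames {X,C}
X: hit
T: miss, evict X, frames {C,T}
X: miss, evict C, frames {T,X}
T: hit
E: miss, evict T, frames {X,E}
C: miss, evict X, frames {E,C}
T: miss, evict E, frames {C,T}
Hits: 3.

3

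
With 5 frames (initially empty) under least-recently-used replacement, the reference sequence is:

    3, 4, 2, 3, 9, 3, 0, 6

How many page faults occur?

3 -> miss, frames {3}
4 -> miss, frames {3,4}
2 -> miss, frames {3,4,2}
3 -> hit
9 -> miss, frames {4,2,3,9}
3 -> hit
0 -> miss, frames {4,2,9,3,0}
6 -> miss, evict 4, frames {2,9,3,0,6}
Page faults: 6.

6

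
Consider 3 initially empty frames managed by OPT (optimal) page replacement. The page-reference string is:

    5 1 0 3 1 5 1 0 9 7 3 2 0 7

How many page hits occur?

6

5 → miss, frames (5)
1 → miss, frames (5 1)
0 → miss, frames (5 1 0)
3 → miss, evict 0, frames (5 1 3)
1 → hit
5 → hit
1 → hit
0 → miss, evict 1, frames (5 3 0)
9 → miss, evict 5, frames (3 0 9)
7 → miss, evict 9, frames (3 0 7)
3 → hit
2 → miss, evict 3, frames (0 7 2)
0 → hit
7 → hit
Hits: 6.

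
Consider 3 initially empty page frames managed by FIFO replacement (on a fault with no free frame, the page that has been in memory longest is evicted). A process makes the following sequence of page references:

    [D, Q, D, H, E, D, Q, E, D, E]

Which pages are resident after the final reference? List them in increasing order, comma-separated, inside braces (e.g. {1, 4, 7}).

D: fault, frames (D)
Q: fault, frames (D Q)
D: hit
H: fault, frames (D Q H)
E: fault, evict D, frames (Q H E)
D: fault, evict Q, frames (H E D)
Q: fault, evict H, frames (E D Q)
E: hit
D: hit
E: hit

{D, E, Q}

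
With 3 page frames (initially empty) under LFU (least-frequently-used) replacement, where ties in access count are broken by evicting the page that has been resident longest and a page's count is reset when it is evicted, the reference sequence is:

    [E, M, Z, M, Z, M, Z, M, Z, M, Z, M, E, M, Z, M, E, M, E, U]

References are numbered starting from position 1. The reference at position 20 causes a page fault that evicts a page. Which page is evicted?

E

pos 1: E: fault, frames [E]
pos 2: M: fault, frames [E, M]
pos 3: Z: fault, frames [E, M, Z]
pos 4: M: hit
pos 5: Z: hit
pos 6: M: hit
pos 7: Z: hit
pos 8: M: hit
pos 9: Z: hit
pos 10: M: hit
pos 11: Z: hit
pos 12: M: hit
pos 13: E: hit
pos 14: M: hit
pos 15: Z: hit
pos 16: M: hit
pos 17: E: hit
pos 18: M: hit
pos 19: E: hit
pos 20: U: fault, evict E, frames [M, Z, U]
At position 20, page E is evicted.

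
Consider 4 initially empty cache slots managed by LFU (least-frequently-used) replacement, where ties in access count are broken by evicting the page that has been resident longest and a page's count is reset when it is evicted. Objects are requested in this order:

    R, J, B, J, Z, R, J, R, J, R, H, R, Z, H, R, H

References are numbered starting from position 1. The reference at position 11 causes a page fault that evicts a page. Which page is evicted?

pos 1: R → miss, frames {R}
pos 2: J → miss, frames {R,J}
pos 3: B → miss, frames {R,J,B}
pos 4: J → hit
pos 5: Z → miss, frames {R,J,B,Z}
pos 6: R → hit
pos 7: J → hit
pos 8: R → hit
pos 9: J → hit
pos 10: R → hit
pos 11: H → miss, evict B, frames {R,J,Z,H}
At position 11, page B is evicted.

B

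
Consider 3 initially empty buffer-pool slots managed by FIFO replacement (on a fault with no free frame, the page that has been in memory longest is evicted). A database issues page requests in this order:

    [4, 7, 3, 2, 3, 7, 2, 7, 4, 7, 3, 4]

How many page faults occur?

7

4 → fault, frames [4]
7 → fault, frames [4, 7]
3 → fault, frames [4, 7, 3]
2 → fault, evict 4, frames [7, 3, 2]
3 → hit
7 → hit
2 → hit
7 → hit
4 → fault, evict 7, frames [3, 2, 4]
7 → fault, evict 3, frames [2, 4, 7]
3 → fault, evict 2, frames [4, 7, 3]
4 → hit
Page faults: 7.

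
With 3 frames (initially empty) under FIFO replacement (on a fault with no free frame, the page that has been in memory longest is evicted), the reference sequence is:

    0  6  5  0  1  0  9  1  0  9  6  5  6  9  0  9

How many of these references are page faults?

10

0: fault, frames [0]
6: fault, frames [0, 6]
5: fault, frames [0, 6, 5]
0: hit
1: fault, evict 0, frames [6, 5, 1]
0: fault, evict 6, frames [5, 1, 0]
9: fault, evict 5, frames [1, 0, 9]
1: hit
0: hit
9: hit
6: fault, evict 1, frames [0, 9, 6]
5: fault, evict 0, frames [9, 6, 5]
6: hit
9: hit
0: fault, evict 9, frames [6, 5, 0]
9: fault, evict 6, frames [5, 0, 9]
Page faults: 10.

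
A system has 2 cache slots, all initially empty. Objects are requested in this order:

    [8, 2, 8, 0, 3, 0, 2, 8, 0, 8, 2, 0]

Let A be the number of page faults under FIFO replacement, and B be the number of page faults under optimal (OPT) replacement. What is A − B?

1

Under FIFO: F F . F F . F F F . F . → 8 faults.
Under OPT: F F . F F . F F . . F . → 7 faults.
A − B = 8 − 7 = 1.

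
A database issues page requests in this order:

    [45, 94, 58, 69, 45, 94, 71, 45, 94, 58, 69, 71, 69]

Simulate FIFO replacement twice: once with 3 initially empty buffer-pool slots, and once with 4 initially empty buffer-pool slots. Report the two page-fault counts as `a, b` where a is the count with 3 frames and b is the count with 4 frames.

9, 10

3 frames: F F F F F F F . . F F . . → 9 faults.
4 frames: F F F F . . F F F F F F . → 10 faults.
10 > 9: adding a frame increased faults — Belady's anomaly.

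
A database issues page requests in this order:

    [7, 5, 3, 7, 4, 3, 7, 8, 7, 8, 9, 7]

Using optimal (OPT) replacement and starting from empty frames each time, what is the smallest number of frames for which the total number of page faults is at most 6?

3

f=1: 12 faults
f=2: 7 faults
f=3: 6 faults
f=4: 6 faults
f=5: 6 faults
f=6: 6 faults
Smallest f with faults ≤ 6 is 3.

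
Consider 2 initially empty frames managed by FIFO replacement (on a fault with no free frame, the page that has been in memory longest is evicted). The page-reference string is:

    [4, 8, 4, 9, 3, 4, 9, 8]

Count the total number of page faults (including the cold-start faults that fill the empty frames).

7

4: miss, frames (4)
8: miss, frames (4 8)
4: hit
9: miss, evict 4, frames (8 9)
3: miss, evict 8, frames (9 3)
4: miss, evict 9, frames (3 4)
9: miss, evict 3, frames (4 9)
8: miss, evict 4, frames (9 8)
Page faults: 7.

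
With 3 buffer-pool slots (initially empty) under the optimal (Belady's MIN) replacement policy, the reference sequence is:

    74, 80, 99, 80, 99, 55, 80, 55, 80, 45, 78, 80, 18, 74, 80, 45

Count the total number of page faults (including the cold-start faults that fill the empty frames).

8

74 → miss, frames {74}
80 → miss, frames {74,80}
99 → miss, frames {74,80,99}
80 → hit
99 → hit
55 → miss, evict 99, frames {74,80,55}
80 → hit
55 → hit
80 → hit
45 → miss, evict 55, frames {74,80,45}
78 → miss, evict 45, frames {74,80,78}
80 → hit
18 → miss, evict 78, frames {74,80,18}
74 → hit
80 → hit
45 → miss, evict 18, frames {74,80,45}
Page faults: 8.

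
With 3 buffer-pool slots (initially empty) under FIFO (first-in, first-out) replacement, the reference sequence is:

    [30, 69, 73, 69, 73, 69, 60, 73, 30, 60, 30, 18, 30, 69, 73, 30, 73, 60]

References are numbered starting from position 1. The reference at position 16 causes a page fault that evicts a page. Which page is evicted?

pos 1: 30 -> miss, frames (30)
pos 2: 69 -> miss, frames (30 69)
pos 3: 73 -> miss, frames (30 69 73)
pos 4: 69 -> hit
pos 5: 73 -> hit
pos 6: 69 -> hit
pos 7: 60 -> miss, evict 30, frames (69 73 60)
pos 8: 73 -> hit
pos 9: 30 -> miss, evict 69, frames (73 60 30)
pos 10: 60 -> hit
pos 11: 30 -> hit
pos 12: 18 -> miss, evict 73, frames (60 30 18)
pos 13: 30 -> hit
pos 14: 69 -> miss, evict 60, frames (30 18 69)
pos 15: 73 -> miss, evict 30, frames (18 69 73)
pos 16: 30 -> miss, evict 18, frames (69 73 30)
At position 16, page 18 is evicted.

18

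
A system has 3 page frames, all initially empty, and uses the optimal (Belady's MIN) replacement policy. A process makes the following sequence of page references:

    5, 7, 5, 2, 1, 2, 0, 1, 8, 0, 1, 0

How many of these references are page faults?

6

5: fault, frames [5]
7: fault, frames [5, 7]
5: hit
2: fault, frames [5, 7, 2]
1: fault, evict 7, frames [5, 2, 1]
2: hit
0: fault, evict 2, frames [5, 1, 0]
1: hit
8: fault, evict 5, frames [1, 0, 8]
0: hit
1: hit
0: hit
Page faults: 6.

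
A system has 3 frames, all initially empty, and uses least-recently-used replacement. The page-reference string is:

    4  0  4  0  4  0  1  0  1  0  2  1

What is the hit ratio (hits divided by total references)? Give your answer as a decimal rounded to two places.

4: miss, frames {4}
0: miss, frames {4,0}
4: hit
0: hit
4: hit
0: hit
1: miss, frames {4,0,1}
0: hit
1: hit
0: hit
2: miss, evict 4, frames {1,0,2}
1: hit
Hits: 8 of 12 references → 8/12 = 0.6667.

0.67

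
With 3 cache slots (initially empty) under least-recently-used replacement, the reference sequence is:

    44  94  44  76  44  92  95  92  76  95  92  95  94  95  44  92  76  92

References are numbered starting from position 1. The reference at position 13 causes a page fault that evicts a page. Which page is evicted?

pos 1: 44 → fault, frames {44}
pos 2: 94 → fault, frames {44,94}
pos 3: 44 → hit
pos 4: 76 → fault, frames {94,44,76}
pos 5: 44 → hit
pos 6: 92 → fault, evict 94, frames {76,44,92}
pos 7: 95 → fault, evict 76, frames {44,92,95}
pos 8: 92 → hit
pos 9: 76 → fault, evict 44, frames {95,92,76}
pos 10: 95 → hit
pos 11: 92 → hit
pos 12: 95 → hit
pos 13: 94 → fault, evict 76, frames {92,95,94}
At position 13, page 76 is evicted.

76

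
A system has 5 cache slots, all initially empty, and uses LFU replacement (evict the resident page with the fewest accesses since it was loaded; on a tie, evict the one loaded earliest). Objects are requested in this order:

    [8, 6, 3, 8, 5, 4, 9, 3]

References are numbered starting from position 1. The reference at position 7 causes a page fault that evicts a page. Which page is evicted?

6

pos 1: 8: fault, frames [8]
pos 2: 6: fault, frames [8, 6]
pos 3: 3: fault, frames [8, 6, 3]
pos 4: 8: hit
pos 5: 5: fault, frames [8, 6, 3, 5]
pos 6: 4: fault, frames [8, 6, 3, 5, 4]
pos 7: 9: fault, evict 6, frames [8, 3, 5, 4, 9]
At position 7, page 6 is evicted.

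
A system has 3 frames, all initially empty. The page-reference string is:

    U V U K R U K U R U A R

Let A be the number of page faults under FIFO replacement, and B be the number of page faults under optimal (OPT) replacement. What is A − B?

1

Under FIFO: F F . F F F . . . . F . → 6 faults.
Under OPT: F F . F F . . . . . F . → 5 faults.
A − B = 6 − 5 = 1.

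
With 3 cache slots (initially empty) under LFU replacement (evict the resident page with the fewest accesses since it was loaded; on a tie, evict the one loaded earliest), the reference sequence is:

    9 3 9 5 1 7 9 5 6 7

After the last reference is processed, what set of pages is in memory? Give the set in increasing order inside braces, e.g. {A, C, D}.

{6, 7, 9}

9: fault, frames {9}
3: fault, frames {9,3}
9: hit
5: fault, frames {9,3,5}
1: fault, evict 3, frames {9,5,1}
7: fault, evict 5, frames {9,1,7}
9: hit
5: fault, evict 1, frames {9,7,5}
6: fault, evict 7, frames {9,5,6}
7: fault, evict 5, frames {9,6,7}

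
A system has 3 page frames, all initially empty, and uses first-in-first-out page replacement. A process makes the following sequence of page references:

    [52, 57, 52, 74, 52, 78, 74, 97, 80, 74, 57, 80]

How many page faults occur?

8

52 -> miss, frames {52}
57 -> miss, frames {52,57}
52 -> hit
74 -> miss, frames {52,57,74}
52 -> hit
78 -> miss, evict 52, frames {57,74,78}
74 -> hit
97 -> miss, evict 57, frames {74,78,97}
80 -> miss, evict 74, frames {78,97,80}
74 -> miss, evict 78, frames {97,80,74}
57 -> miss, evict 97, frames {80,74,57}
80 -> hit
Page faults: 8.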